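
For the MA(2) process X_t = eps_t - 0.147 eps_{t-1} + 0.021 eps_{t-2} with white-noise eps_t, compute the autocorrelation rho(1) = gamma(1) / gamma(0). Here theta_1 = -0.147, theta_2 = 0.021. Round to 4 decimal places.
\rho(1) = -0.1468

For an MA(q) process with theta_0 = 1, the autocovariance is
  gamma(k) = sigma^2 * sum_{i=0..q-k} theta_i * theta_{i+k},
and rho(k) = gamma(k) / gamma(0). Sigma^2 cancels.
  numerator   = (1)*(-0.147) + (-0.147)*(0.021) = -0.150087.
  denominator = (1)^2 + (-0.147)^2 + (0.021)^2 = 1.02205.
  rho(1) = -0.150087 / 1.02205 = -0.1468.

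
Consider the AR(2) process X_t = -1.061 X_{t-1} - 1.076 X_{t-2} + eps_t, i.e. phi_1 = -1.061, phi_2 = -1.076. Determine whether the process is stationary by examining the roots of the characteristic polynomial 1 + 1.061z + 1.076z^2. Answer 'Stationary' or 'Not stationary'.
\text{Not stationary}

The AR(p) characteristic polynomial is P(z) = 1 + 1.061z + 1.076z^2.
Stationarity requires all roots to lie outside the unit circle, i.e. |z| > 1 for every root.
Set 1 + (1.061) z + (1.076) z^2 = 0, i.e. a z^2 + b z + c = 0 with a = 1.076, b = 1.061, c = 1.
Discriminant D = b^2 - 4ac = (1.061)^2 - 4*(1.076)*1 = 1.125721 - (4.304) = -3.178279.
D < 0, so the roots are the complex-conjugate pair z = (-b +/- i sqrt(-D)) / (2a) = -0.493 +/- 0.8284i.
For a conjugate pair |z|^2 = z * conj(z) = (product of roots) = c/a = 1/(1.076) = 0.929368, so |z| = sqrt(0.929368) = 0.964 for both roots.
Moduli of all roots: 0.9640, 0.9640.
All moduli strictly greater than 1? No.
Verdict: Not stationary.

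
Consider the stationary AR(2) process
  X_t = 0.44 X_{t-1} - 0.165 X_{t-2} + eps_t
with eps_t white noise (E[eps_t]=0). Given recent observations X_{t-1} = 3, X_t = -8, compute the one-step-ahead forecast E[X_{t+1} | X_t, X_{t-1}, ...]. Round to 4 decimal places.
E[X_{t+1} \mid \mathcal F_t] = -4.0150

For an AR(p) model X_t = c + sum_i phi_i X_{t-i} + eps_t, the
one-step-ahead conditional mean is
  E[X_{t+1} | X_t, ...] = c + sum_i phi_i X_{t+1-i}.
Substitute known values:
  E[X_{t+1} | ...] = (0.44) * (-8) + (-0.165) * (3)
                   = -4.0150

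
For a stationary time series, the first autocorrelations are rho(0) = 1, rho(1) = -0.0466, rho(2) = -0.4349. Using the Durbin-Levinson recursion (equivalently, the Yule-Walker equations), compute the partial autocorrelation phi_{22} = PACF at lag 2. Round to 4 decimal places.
\phi_{22} = -0.4380

The PACF at lag k is phi_{kk}, the last component of the solution
to the Yule-Walker system G_k phi = r_k where
  (G_k)_{ij} = rho(|i - j|), (r_k)_i = rho(i), i,j = 1..k.
Equivalently, Durbin-Levinson gives phi_{kk} iteratively:
  phi_{11} = rho(1)
  phi_{kk} = [rho(k) - sum_{j=1..k-1} phi_{k-1,j} rho(k-j)]
            / [1 - sum_{j=1..k-1} phi_{k-1,j} rho(j)],
  phi_{k,j} = phi_{k-1,j} - phi_{kk} phi_{k-1,k-j},  j = 1..k-1.
Step k = 1:
  phi_11 = rho(1) = -0.0466.
Step k = 2:
  phi_22 = [rho(2) - phi_11 rho(1)] / [1 - phi_11 rho(1)] = [-0.4349 - (-0.0466)(-0.0466)] / [1 - (-0.0466)(-0.0466)]
         = -0.43707156 / 0.99782844 = -0.438.
Therefore phi_{22} = -0.4380.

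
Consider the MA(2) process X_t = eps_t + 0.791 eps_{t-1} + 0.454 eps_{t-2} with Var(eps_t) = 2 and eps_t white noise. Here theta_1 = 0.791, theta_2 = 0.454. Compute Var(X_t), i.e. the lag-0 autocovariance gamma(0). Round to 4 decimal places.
\gamma(0) = 3.6636

For an MA(q) process X_t = eps_t + sum_i theta_i eps_{t-i} with
Var(eps_t) = sigma^2, the variance is
  gamma(0) = sigma^2 * (1 + sum_i theta_i^2).
  sum_i theta_i^2 = (0.791)^2 + (0.454)^2 = 0.625681 + 0.206116 = 0.831797.
  gamma(0) = 2 * (1 + 0.831797) = 2 * 1.831797 = 3.663594, which rounds to 3.6636.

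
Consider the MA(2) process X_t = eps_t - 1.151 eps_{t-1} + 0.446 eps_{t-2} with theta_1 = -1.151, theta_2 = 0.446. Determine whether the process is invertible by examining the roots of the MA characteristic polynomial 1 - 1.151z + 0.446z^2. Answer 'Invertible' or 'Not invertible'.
\text{Invertible}

The MA(q) characteristic polynomial is P(z) = 1 - 1.151z + 0.446z^2.
Invertibility requires all roots to lie outside the unit circle, i.e. |z| > 1 for every root.
Set 1 + (-1.151) z + (0.446) z^2 = 0, i.e. a z^2 + b z + c = 0 with a = 0.446, b = -1.151, c = 1.
Discriminant D = b^2 - 4ac = (-1.151)^2 - 4*(0.446)*1 = 1.324801 - (1.784) = -0.459199.
D < 0, so the roots are the complex-conjugate pair z = (-b +/- i sqrt(-D)) / (2a) = 1.2904 +/- 0.7597i.
For a conjugate pair |z|^2 = z * conj(z) = (product of roots) = c/a = 1/(0.446) = 2.242152, so |z| = sqrt(2.242152) = 1.4974 for both roots.
Moduli of all roots: 1.4974, 1.4974.
All moduli strictly greater than 1? Yes.
Verdict: Invertible.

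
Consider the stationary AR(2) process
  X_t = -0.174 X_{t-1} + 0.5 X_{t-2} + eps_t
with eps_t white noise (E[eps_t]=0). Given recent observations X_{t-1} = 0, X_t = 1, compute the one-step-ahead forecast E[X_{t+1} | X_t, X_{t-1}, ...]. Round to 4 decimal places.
E[X_{t+1} \mid \mathcal F_t] = -0.1740

For an AR(p) model X_t = c + sum_i phi_i X_{t-i} + eps_t, the
one-step-ahead conditional mean is
  E[X_{t+1} | X_t, ...] = c + sum_i phi_i X_{t+1-i}.
Substitute known values:
  E[X_{t+1} | ...] = (-0.174) * (1) + (0.5) * (0)
                   = -0.1740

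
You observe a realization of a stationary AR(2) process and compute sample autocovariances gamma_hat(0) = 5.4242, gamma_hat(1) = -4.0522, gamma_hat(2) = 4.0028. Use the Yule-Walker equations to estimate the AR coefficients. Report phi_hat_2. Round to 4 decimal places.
\hat\phi_{2} = 0.4070

The Yule-Walker equations for an AR(p) process read, in matrix form,
  Gamma_p phi = r_p,   with   (Gamma_p)_{ij} = gamma(|i - j|),
                       (r_p)_i = gamma(i),   i,j = 1..p.
Substitute the sample gammas (Toeplitz matrix and right-hand side of size 2):
  Gamma_p = [[5.4242, -4.0522], [-4.0522, 5.4242]]
  r_p     = [-4.0522, 4.0028]
Written out:
  5.4242 phi_1 - 4.0522 phi_2 = -4.0522
  -4.0522 phi_1 + 5.4242 phi_2 = 4.0028
Solve by Cramer's rule:
  det = gamma(0)^2 - gamma(1)^2 = (5.4242)^2 - (-4.0522)^2 = 29.42194564 - 16.42032484 = 13.0016208
  phi_hat_1 = [gamma(1) gamma(0) - gamma(1) gamma(2)] / det = [(-4.0522)(5.4242) - (-4.0522)(4.0028)] / 13.0016208 = -5.75979708 / 13.0016208 = -0.443
  phi_hat_2 = [gamma(0) gamma(2) - gamma(1)^2] / det = [(5.4242)(4.0028) - (-4.0522)^2] / 13.0016208 = 5.29166292 / 13.0016208 = 0.407
So phi_hat = [-0.4430, 0.4070].
Therefore phi_hat_2 = 0.4070.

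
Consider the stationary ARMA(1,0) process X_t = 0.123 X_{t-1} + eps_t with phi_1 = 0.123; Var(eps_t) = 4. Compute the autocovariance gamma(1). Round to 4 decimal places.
\gamma(1) = 0.4996

Multiply the model equation by X_{t-k} and take expectations. With theta_0 = psi_0 = 1 and psi_j the MA(infinity) weights, this gives
  gamma(k) - sum_i phi_i gamma(k-i) = c_k,
  c_k = sigma^2 * sum_{j=k..q} theta_j psi_{j-k}   (c_k = 0 for k > q),
using gamma(-m) = gamma(m).
Pure AR (q = 0): c_0 = sigma^2 = 4, c_k = 0 for k >= 1.
Equations for k = 0 and k = 1 (AR order 1):
  gamma(0) = phi_1 gamma(1) + c_0
  gamma(1) = phi_1 gamma(0) + c_1
Substituting the second into the first: gamma(0) (1 - phi_1^2) = c_0 + phi_1 c_1, so
  gamma(0) = c_0 / (1 - phi_1^2) = 4 / (1 - (0.123)^2) = 4 / 0.984871 = 4.061446.
  gamma(1) = phi_1 gamma(0) = (0.123)(4.061446) = 0.499558.
Therefore gamma(1) = 0.4996 (to 4 decimal places).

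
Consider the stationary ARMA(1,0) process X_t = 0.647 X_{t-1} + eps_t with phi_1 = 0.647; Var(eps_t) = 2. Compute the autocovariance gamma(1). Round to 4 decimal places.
\gamma(1) = 2.2257

Multiply the model equation by X_{t-k} and take expectations. With theta_0 = psi_0 = 1 and psi_j the MA(infinity) weights, this gives
  gamma(k) - sum_i phi_i gamma(k-i) = c_k,
  c_k = sigma^2 * sum_{j=k..q} theta_j psi_{j-k}   (c_k = 0 for k > q),
using gamma(-m) = gamma(m).
Pure AR (q = 0): c_0 = sigma^2 = 2, c_k = 0 for k >= 1.
Equations for k = 0 and k = 1 (AR order 1):
  gamma(0) = phi_1 gamma(1) + c_0
  gamma(1) = phi_1 gamma(0) + c_1
Substituting the second into the first: gamma(0) (1 - phi_1^2) = c_0 + phi_1 c_1, so
  gamma(0) = c_0 / (1 - phi_1^2) = 2 / (1 - (0.647)^2) = 2 / 0.581391 = 3.440026.
  gamma(1) = phi_1 gamma(0) = (0.647)(3.440026) = 2.225697.
Therefore gamma(1) = 2.2257 (to 4 decimal places).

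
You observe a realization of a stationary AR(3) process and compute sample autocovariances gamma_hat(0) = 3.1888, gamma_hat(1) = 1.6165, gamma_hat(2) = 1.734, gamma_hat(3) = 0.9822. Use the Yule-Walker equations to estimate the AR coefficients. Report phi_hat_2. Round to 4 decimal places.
\hat\phi_{2} = 0.4140

The Yule-Walker equations for an AR(p) process read, in matrix form,
  Gamma_p phi = r_p,   with   (Gamma_p)_{ij} = gamma(|i - j|),
                       (r_p)_i = gamma(i),   i,j = 1..p.
Substitute the sample gammas (Toeplitz matrix and right-hand side of size 3):
  Gamma_p = [[3.1888, 1.6165, 1.734], [1.6165, 3.1888, 1.6165], [1.734, 1.6165, 3.1888]]
  r_p     = [1.6165, 1.734, 0.9822]
Written out (R1..R3):
  (R1) 3.1888 phi_1 + 1.6165 phi_2 + 1.734 phi_3 = 1.6165
  (R2) 1.6165 phi_1 + 3.1888 phi_2 + 1.6165 phi_3 = 1.734
  (R3) 1.734 phi_1 + 1.6165 phi_2 + 3.1888 phi_3 = 0.9822
Gaussian elimination:
  R2 <- R2 - (1.6165/3.1888) R1 = R2 - (0.506931) R1:  2.369347 phi_2 + 0.737483 phi_3 = 0.914547
  R3 <- R3 - (1.734/3.1888) R1 = R3 - (0.543778) R1:  0.737483 phi_2 + 2.245889 phi_3 = 0.103183
  R3 <- R3 - (0.737483/2.369347) R2 = R3 - (0.31126) R2:  2.01634 phi_3 = -0.181479
Back-substitution:
  phi_hat_3 = -0.181479 / 2.01634 = -0.090004
  phi_hat_2 = (0.914547 - (0.737483)(-0.090004)) / 2.369347 = 0.414006
  phi_hat_1 = (1.6165 - (1.6165)(0.414006) - (1.734)(-0.090004)) / 3.1888 = 0.346001
So phi_hat = [0.3460, 0.4140, -0.0900].
Therefore phi_hat_2 = 0.4140.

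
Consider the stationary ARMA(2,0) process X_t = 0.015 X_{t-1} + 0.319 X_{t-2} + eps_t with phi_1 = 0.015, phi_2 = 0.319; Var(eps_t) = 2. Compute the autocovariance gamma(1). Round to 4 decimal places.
\gamma(1) = 0.0491

Multiply the model equation by X_{t-k} and take expectations. With theta_0 = psi_0 = 1 and psi_j the MA(infinity) weights, this gives
  gamma(k) - sum_i phi_i gamma(k-i) = c_k,
  c_k = sigma^2 * sum_{j=k..q} theta_j psi_{j-k}   (c_k = 0 for k > q),
using gamma(-m) = gamma(m).
Pure AR (q = 0): c_0 = sigma^2 = 2, c_k = 0 for k >= 1.
Equations for k = 0, 1, 2 (AR order 2, c_2 = 0):
  (E0) gamma(0) = phi_1 gamma(1) + phi_2 gamma(2) + c_0
  (E1) gamma(1) = phi_1 gamma(0) + phi_2 gamma(1) + c_1
  (E2) gamma(2) = phi_1 gamma(1) + phi_2 gamma(0)
From (E1): gamma(1) = A gamma(0) + B with
  A = phi_1 / (1 - phi_2) = 0.015 / 0.681 = 0.022026,   B = c_1 / (1 - phi_2) = 0 / 0.681 = 0.
Insert (E2) into (E0): gamma(0) (1 - phi_2^2) = phi_1 (1 + phi_2) gamma(1) + c_0.
  phi_1 (1 + phi_2) = (0.015)(1.319) = 0.019785,   1 - phi_2^2 = 0.898239.
Replace gamma(1) by A gamma(0) + B and collect gamma(0):
  gamma(0) [0.898239 - (0.019785)(0.022026)] = c_0 = 2
  gamma(0) * 0.897803 = 2
  gamma(0) = 2 / 0.897803 = 2.22766.
  gamma(1) = A gamma(0) = (0.022026)(2.22766) = 0.049067.
Therefore gamma(1) = 0.0491 (to 4 decimal places).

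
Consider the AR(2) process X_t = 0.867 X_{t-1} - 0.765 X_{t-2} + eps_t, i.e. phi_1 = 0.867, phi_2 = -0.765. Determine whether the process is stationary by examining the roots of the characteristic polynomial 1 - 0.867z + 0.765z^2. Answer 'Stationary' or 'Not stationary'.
\text{Stationary}

The AR(p) characteristic polynomial is P(z) = 1 - 0.867z + 0.765z^2.
Stationarity requires all roots to lie outside the unit circle, i.e. |z| > 1 for every root.
Set 1 + (-0.867) z + (0.765) z^2 = 0, i.e. a z^2 + b z + c = 0 with a = 0.765, b = -0.867, c = 1.
Discriminant D = b^2 - 4ac = (-0.867)^2 - 4*(0.765)*1 = 0.751689 - (3.06) = -2.308311.
D < 0, so the roots are the complex-conjugate pair z = (-b +/- i sqrt(-D)) / (2a) = 0.5667 +/- 0.993i.
For a conjugate pair |z|^2 = z * conj(z) = (product of roots) = c/a = 1/(0.765) = 1.30719, so |z| = sqrt(1.30719) = 1.1433 for both roots.
Moduli of all roots: 1.1433, 1.1433.
All moduli strictly greater than 1? Yes.
Verdict: Stationary.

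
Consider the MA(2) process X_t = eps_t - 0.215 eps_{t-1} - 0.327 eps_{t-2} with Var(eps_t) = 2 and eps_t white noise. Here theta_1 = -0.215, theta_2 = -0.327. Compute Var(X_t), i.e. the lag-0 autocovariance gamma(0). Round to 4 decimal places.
\gamma(0) = 2.3063

For an MA(q) process X_t = eps_t + sum_i theta_i eps_{t-i} with
Var(eps_t) = sigma^2, the variance is
  gamma(0) = sigma^2 * (1 + sum_i theta_i^2).
  sum_i theta_i^2 = (-0.215)^2 + (-0.327)^2 = 0.046225 + 0.106929 = 0.153154.
  gamma(0) = 2 * (1 + 0.153154) = 2 * 1.153154 = 2.306308, which rounds to 2.3063.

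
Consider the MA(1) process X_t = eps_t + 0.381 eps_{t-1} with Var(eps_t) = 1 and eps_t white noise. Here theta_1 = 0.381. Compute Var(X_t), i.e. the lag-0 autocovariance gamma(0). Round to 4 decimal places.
\gamma(0) = 1.1452

For an MA(q) process X_t = eps_t + sum_i theta_i eps_{t-i} with
Var(eps_t) = sigma^2, the variance is
  gamma(0) = sigma^2 * (1 + sum_i theta_i^2).
  sum_i theta_i^2 = (0.381)^2 = 0.145161.
  gamma(0) = 1 * (1 + 0.145161) = 1 * 1.145161 = 1.145161, which rounds to 1.1452.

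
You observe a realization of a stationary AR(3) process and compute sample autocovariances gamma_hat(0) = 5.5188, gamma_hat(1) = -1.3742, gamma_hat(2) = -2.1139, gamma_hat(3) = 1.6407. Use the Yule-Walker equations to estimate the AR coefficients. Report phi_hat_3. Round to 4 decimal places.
\hat\phi_{3} = 0.0530

The Yule-Walker equations for an AR(p) process read, in matrix form,
  Gamma_p phi = r_p,   with   (Gamma_p)_{ij} = gamma(|i - j|),
                       (r_p)_i = gamma(i),   i,j = 1..p.
Substitute the sample gammas (Toeplitz matrix and right-hand side of size 3):
  Gamma_p = [[5.5188, -1.3742, -2.1139], [-1.3742, 5.5188, -1.3742], [-2.1139, -1.3742, 5.5188]]
  r_p     = [-1.3742, -2.1139, 1.6407]
Written out (R1..R3):
  (R1) 5.5188 phi_1 - 1.3742 phi_2 - 2.1139 phi_3 = -1.3742
  (R2) -1.3742 phi_1 + 5.5188 phi_2 - 1.3742 phi_3 = -2.1139
  (R3) -2.1139 phi_1 - 1.3742 phi_2 + 5.5188 phi_3 = 1.6407
Gaussian elimination:
  R2 <- R2 - (-1.3742/5.5188) R1 = R2 - (-0.249003) R1:  5.17662 phi_2 - 1.900568 phi_3 = -2.45608
  R3 <- R3 - (-2.1139/5.5188) R1 = R3 - (-0.383036) R1:  -1.900568 phi_2 + 4.7091 phi_3 = 1.114332
  R3 <- R3 - (-1.900568/5.17662) R2 = R3 - (-0.367145) R2:  4.011316 phi_3 = 0.212595
Back-substitution:
  phi_hat_3 = 0.212595 / 4.011316 = 0.052999
  phi_hat_2 = (-2.45608 - (-1.900568)(0.052999)) / 5.17662 = -0.454998
  phi_hat_1 = (-1.3742 - (-1.3742)(-0.454998) - (-2.1139)(0.052999)) / 5.5188 = -0.341999
So phi_hat = [-0.3420, -0.4550, 0.0530].
Therefore phi_hat_3 = 0.0530.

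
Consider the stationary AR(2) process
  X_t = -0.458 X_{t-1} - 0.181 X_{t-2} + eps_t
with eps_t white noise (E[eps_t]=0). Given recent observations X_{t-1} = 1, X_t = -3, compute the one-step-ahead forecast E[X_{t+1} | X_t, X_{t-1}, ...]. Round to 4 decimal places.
E[X_{t+1} \mid \mathcal F_t] = 1.1930

For an AR(p) model X_t = c + sum_i phi_i X_{t-i} + eps_t, the
one-step-ahead conditional mean is
  E[X_{t+1} | X_t, ...] = c + sum_i phi_i X_{t+1-i}.
Substitute known values:
  E[X_{t+1} | ...] = (-0.458) * (-3) + (-0.181) * (1)
                   = 1.1930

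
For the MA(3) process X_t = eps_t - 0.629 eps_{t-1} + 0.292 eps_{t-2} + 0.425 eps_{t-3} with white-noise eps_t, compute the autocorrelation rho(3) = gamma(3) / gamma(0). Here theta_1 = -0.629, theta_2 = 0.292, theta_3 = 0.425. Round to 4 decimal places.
\rho(3) = 0.2558

For an MA(q) process with theta_0 = 1, the autocovariance is
  gamma(k) = sigma^2 * sum_{i=0..q-k} theta_i * theta_{i+k},
and rho(k) = gamma(k) / gamma(0). Sigma^2 cancels.
  numerator   = (1)*(0.425) = 0.425.
  denominator = (1)^2 + (-0.629)^2 + (0.292)^2 + (0.425)^2 = 1.66153.
  rho(3) = 0.425 / 1.66153 = 0.2558.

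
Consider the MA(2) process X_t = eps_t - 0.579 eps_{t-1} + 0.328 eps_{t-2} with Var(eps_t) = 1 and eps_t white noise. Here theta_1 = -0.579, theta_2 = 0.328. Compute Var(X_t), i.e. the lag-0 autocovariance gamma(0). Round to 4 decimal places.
\gamma(0) = 1.4428

For an MA(q) process X_t = eps_t + sum_i theta_i eps_{t-i} with
Var(eps_t) = sigma^2, the variance is
  gamma(0) = sigma^2 * (1 + sum_i theta_i^2).
  sum_i theta_i^2 = (-0.579)^2 + (0.328)^2 = 0.335241 + 0.107584 = 0.442825.
  gamma(0) = 1 * (1 + 0.442825) = 1 * 1.442825 = 1.442825, which rounds to 1.4428.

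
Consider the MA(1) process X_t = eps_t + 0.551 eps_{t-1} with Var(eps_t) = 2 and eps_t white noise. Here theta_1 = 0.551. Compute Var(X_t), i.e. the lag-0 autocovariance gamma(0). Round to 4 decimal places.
\gamma(0) = 2.6072

For an MA(q) process X_t = eps_t + sum_i theta_i eps_{t-i} with
Var(eps_t) = sigma^2, the variance is
  gamma(0) = sigma^2 * (1 + sum_i theta_i^2).
  sum_i theta_i^2 = (0.551)^2 = 0.303601.
  gamma(0) = 2 * (1 + 0.303601) = 2 * 1.303601 = 2.607202, which rounds to 2.6072.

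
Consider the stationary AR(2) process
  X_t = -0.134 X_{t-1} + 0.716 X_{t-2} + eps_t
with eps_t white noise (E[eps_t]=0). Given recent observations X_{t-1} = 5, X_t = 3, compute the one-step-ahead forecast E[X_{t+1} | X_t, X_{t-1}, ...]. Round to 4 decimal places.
E[X_{t+1} \mid \mathcal F_t] = 3.1780

For an AR(p) model X_t = c + sum_i phi_i X_{t-i} + eps_t, the
one-step-ahead conditional mean is
  E[X_{t+1} | X_t, ...] = c + sum_i phi_i X_{t+1-i}.
Substitute known values:
  E[X_{t+1} | ...] = (-0.134) * (3) + (0.716) * (5)
                   = 3.1780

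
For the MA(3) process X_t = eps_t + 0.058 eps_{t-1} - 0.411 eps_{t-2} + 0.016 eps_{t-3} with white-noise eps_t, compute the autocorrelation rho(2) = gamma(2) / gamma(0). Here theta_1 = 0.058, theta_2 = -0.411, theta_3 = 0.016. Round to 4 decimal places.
\rho(2) = -0.3497

For an MA(q) process with theta_0 = 1, the autocovariance is
  gamma(k) = sigma^2 * sum_{i=0..q-k} theta_i * theta_{i+k},
and rho(k) = gamma(k) / gamma(0). Sigma^2 cancels.
  numerator   = (1)*(-0.411) + (0.058)*(0.016) = -0.410072.
  denominator = (1)^2 + (0.058)^2 + (-0.411)^2 + (0.016)^2 = 1.172541.
  rho(2) = -0.410072 / 1.172541 = -0.3497.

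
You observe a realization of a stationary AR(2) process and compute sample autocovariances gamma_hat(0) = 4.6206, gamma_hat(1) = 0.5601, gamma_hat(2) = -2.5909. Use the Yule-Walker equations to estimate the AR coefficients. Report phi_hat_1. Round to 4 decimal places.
\hat\phi_{1} = 0.1920

The Yule-Walker equations for an AR(p) process read, in matrix form,
  Gamma_p phi = r_p,   with   (Gamma_p)_{ij} = gamma(|i - j|),
                       (r_p)_i = gamma(i),   i,j = 1..p.
Substitute the sample gammas (Toeplitz matrix and right-hand side of size 2):
  Gamma_p = [[4.6206, 0.5601], [0.5601, 4.6206]]
  r_p     = [0.5601, -2.5909]
Written out:
  4.6206 phi_1 + 0.5601 phi_2 = 0.5601
  0.5601 phi_1 + 4.6206 phi_2 = -2.5909
Solve by Cramer's rule:
  det = gamma(0)^2 - gamma(1)^2 = (4.6206)^2 - (0.5601)^2 = 21.34994436 - 0.31371201 = 21.03623235
  phi_hat_1 = [gamma(1) gamma(0) - gamma(1) gamma(2)] / det = [(0.5601)(4.6206) - (0.5601)(-2.5909)] / 21.03623235 = 4.03916115 / 21.03623235 = 0.192
  phi_hat_2 = [gamma(0) gamma(2) - gamma(1)^2] / det = [(4.6206)(-2.5909) - (0.5601)^2] / 21.03623235 = -12.28522455 / 21.03623235 = -0.584
So phi_hat = [0.1920, -0.5840].
Therefore phi_hat_1 = 0.1920.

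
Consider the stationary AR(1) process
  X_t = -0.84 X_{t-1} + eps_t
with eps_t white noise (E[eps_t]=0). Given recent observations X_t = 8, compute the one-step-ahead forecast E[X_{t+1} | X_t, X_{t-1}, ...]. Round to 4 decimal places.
E[X_{t+1} \mid \mathcal F_t] = -6.7200

For an AR(p) model X_t = c + sum_i phi_i X_{t-i} + eps_t, the
one-step-ahead conditional mean is
  E[X_{t+1} | X_t, ...] = c + sum_i phi_i X_{t+1-i}.
Substitute known values:
  E[X_{t+1} | ...] = (-0.84) * (8)
                   = -6.7200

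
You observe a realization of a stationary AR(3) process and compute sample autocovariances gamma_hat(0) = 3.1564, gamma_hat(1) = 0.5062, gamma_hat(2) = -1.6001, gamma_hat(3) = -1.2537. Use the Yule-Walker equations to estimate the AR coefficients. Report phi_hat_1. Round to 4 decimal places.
\hat\phi_{1} = 0.1010

The Yule-Walker equations for an AR(p) process read, in matrix form,
  Gamma_p phi = r_p,   with   (Gamma_p)_{ij} = gamma(|i - j|),
                       (r_p)_i = gamma(i),   i,j = 1..p.
Substitute the sample gammas (Toeplitz matrix and right-hand side of size 3):
  Gamma_p = [[3.1564, 0.5062, -1.6001], [0.5062, 3.1564, 0.5062], [-1.6001, 0.5062, 3.1564]]
  r_p     = [0.5062, -1.6001, -1.2537]
Written out (R1..R3):
  (R1) 3.1564 phi_1 + 0.5062 phi_2 - 1.6001 phi_3 = 0.5062
  (R2) 0.5062 phi_1 + 3.1564 phi_2 + 0.5062 phi_3 = -1.6001
  (R3) -1.6001 phi_1 + 0.5062 phi_2 + 3.1564 phi_3 = -1.2537
Gaussian elimination:
  R2 <- R2 - (0.5062/3.1564) R1 = R2 - (0.160373) R1:  3.075219 phi_2 + 0.762812 phi_3 = -1.681281
  R3 <- R3 - (-1.6001/3.1564) R1 = R3 - (-0.506938) R1:  0.762812 phi_2 + 2.345248 phi_3 = -0.997088
  R3 <- R3 - (0.762812/3.075219) R2 = R3 - (0.248051) R2:  2.156032 phi_3 = -0.580044
Back-substitution:
  phi_hat_3 = -0.580044 / 2.156032 = -0.269033
  phi_hat_2 = (-1.681281 - (0.762812)(-0.269033)) / 3.075219 = -0.479985
  phi_hat_1 = (0.5062 - (0.5062)(-0.479985) - (-1.6001)(-0.269033)) / 3.1564 = 0.100966
So phi_hat = [0.1010, -0.4800, -0.2690].
Therefore phi_hat_1 = 0.1010.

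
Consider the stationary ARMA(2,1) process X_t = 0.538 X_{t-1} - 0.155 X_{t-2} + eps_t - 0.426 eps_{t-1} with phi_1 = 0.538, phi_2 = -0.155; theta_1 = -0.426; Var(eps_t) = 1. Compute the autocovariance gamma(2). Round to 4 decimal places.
\gamma(2) = -0.1003

Multiply the model equation by X_{t-k} and take expectations. With theta_0 = psi_0 = 1 and psi_j the MA(infinity) weights, this gives
  gamma(k) - sum_i phi_i gamma(k-i) = c_k,
  c_k = sigma^2 * sum_{j=k..q} theta_j psi_{j-k}   (c_k = 0 for k > q),
using gamma(-m) = gamma(m).
psi-weights needed (psi_j = theta_j + sum_i phi_i psi_{j-i}):
  psi_1 = theta_1 + phi_1 = -0.426 + (0.538) = 0.112
Right-hand sides:
  c_0 = sigma^2 (1 + theta_1 psi_1) = 1 * (1 + (-0.426)(0.112)) = 1 * 0.952288 = 0.952288
  c_1 = sigma^2 theta_1 = 1 * (-0.426) = -0.426
  c_2 = 0
Equations for k = 0, 1, 2 (AR order 2, c_2 = 0):
  (E0) gamma(0) = phi_1 gamma(1) + phi_2 gamma(2) + c_0
  (E1) gamma(1) = phi_1 gamma(0) + phi_2 gamma(1) + c_1
  (E2) gamma(2) = phi_1 gamma(1) + phi_2 gamma(0)
From (E1): gamma(1) = A gamma(0) + B with
  A = phi_1 / (1 - phi_2) = 0.538 / 1.155 = 0.465801,   B = c_1 / (1 - phi_2) = -0.426 / 1.155 = -0.368831.
Insert (E2) into (E0): gamma(0) (1 - phi_2^2) = phi_1 (1 + phi_2) gamma(1) + c_0.
  phi_1 (1 + phi_2) = (0.538)(0.845) = 0.45461,   1 - phi_2^2 = 0.975975.
Replace gamma(1) by A gamma(0) + B and collect gamma(0):
  gamma(0) [0.975975 - (0.45461)(0.465801)] = (0.45461)(-0.368831) + 0.952288
  gamma(0) * 0.764217 = 0.784614
  gamma(0) = 0.784614 / 0.764217 = 1.026689.
  gamma(1) = A gamma(0) + B = (0.465801)(1.026689) + (-0.368831) = 0.109402.
  gamma(2) = phi_1 gamma(1) + phi_2 gamma(0) = (0.538)(0.109402) + (-0.155)(1.026689) = -0.100279.
Therefore gamma(2) = -0.1003 (to 4 decimal places).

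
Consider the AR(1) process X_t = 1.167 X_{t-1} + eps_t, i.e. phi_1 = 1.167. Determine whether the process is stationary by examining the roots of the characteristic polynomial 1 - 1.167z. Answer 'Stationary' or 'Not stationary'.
\text{Not stationary}

The AR(p) characteristic polynomial is P(z) = 1 - 1.167z.
Stationarity requires all roots to lie outside the unit circle, i.e. |z| > 1 for every root.
This is linear in z: 1 + (-1.167) z = 0  =>  z = -1/(-1.167) = 0.856898,  |z| = 0.856898.
Moduli of all roots: 0.8569.
All moduli strictly greater than 1? No.
Verdict: Not stationary.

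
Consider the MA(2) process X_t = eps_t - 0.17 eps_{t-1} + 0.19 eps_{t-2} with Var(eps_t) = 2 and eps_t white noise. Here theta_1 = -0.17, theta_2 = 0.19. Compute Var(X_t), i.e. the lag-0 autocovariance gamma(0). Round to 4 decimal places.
\gamma(0) = 2.1300

For an MA(q) process X_t = eps_t + sum_i theta_i eps_{t-i} with
Var(eps_t) = sigma^2, the variance is
  gamma(0) = sigma^2 * (1 + sum_i theta_i^2).
  sum_i theta_i^2 = (-0.17)^2 + (0.19)^2 = 0.0289 + 0.0361 = 0.065.
  gamma(0) = 2 * (1 + 0.065) = 2 * 1.065 = 2.13, which rounds to 2.1300.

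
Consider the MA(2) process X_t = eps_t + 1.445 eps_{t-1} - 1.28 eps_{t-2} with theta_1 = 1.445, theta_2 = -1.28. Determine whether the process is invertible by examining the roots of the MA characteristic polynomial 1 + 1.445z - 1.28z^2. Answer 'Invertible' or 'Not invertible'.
\text{Not invertible}

The MA(q) characteristic polynomial is P(z) = 1 + 1.445z - 1.28z^2.
Invertibility requires all roots to lie outside the unit circle, i.e. |z| > 1 for every root.
Set 1 + (1.445) z + (-1.28) z^2 = 0, i.e. a z^2 + b z + c = 0 with a = -1.28, b = 1.445, c = 1.
Discriminant D = b^2 - 4ac = (1.445)^2 - 4*(-1.28)*1 = 2.088025 - (-5.12) = 7.208025.
D >= 0, so the roots are real: z = (-b +/- sqrt(D)) / (2a) = (-1.445 +/- 2.684777) / (-2.56).
  z_1 = (-1.445 + 2.684777) / (-2.56) = -0.4843,   |z_1| = 0.4843.
  z_2 = (-1.445 - 2.684777) / (-2.56) = 1.6132,   |z_2| = 1.6132.
Moduli of all roots: 0.4843, 1.6132.
All moduli strictly greater than 1? No.
Verdict: Not invertible.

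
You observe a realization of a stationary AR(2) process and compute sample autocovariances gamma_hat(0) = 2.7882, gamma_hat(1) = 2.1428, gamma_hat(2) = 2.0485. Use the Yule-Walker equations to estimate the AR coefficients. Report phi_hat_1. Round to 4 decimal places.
\hat\phi_{1} = 0.4981

The Yule-Walker equations for an AR(p) process read, in matrix form,
  Gamma_p phi = r_p,   with   (Gamma_p)_{ij} = gamma(|i - j|),
                       (r_p)_i = gamma(i),   i,j = 1..p.
Substitute the sample gammas (Toeplitz matrix and right-hand side of size 2):
  Gamma_p = [[2.7882, 2.1428], [2.1428, 2.7882]]
  r_p     = [2.1428, 2.0485]
Written out:
  2.7882 phi_1 + 2.1428 phi_2 = 2.1428
  2.1428 phi_1 + 2.7882 phi_2 = 2.0485
Solve by Cramer's rule:
  det = gamma(0)^2 - gamma(1)^2 = (2.7882)^2 - (2.1428)^2 = 7.77405924 - 4.59159184 = 3.1824674
  phi_hat_1 = [gamma(1) gamma(0) - gamma(1) gamma(2)] / det = [(2.1428)(2.7882) - (2.1428)(2.0485)] / 3.1824674 = 1.58502916 / 3.1824674 = 0.4981
  phi_hat_2 = [gamma(0) gamma(2) - gamma(1)^2] / det = [(2.7882)(2.0485) - (2.1428)^2] / 3.1824674 = 1.12003586 / 3.1824674 = 0.3519
So phi_hat = [0.4981, 0.3519].
Therefore phi_hat_1 = 0.4981.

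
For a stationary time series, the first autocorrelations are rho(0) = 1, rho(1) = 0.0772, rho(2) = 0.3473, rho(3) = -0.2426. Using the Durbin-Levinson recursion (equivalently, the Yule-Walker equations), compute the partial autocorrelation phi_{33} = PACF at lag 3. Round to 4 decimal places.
\phi_{33} = -0.3270

The PACF at lag k is phi_{kk}, the last component of the solution
to the Yule-Walker system G_k phi = r_k where
  (G_k)_{ij} = rho(|i - j|), (r_k)_i = rho(i), i,j = 1..k.
Equivalently, Durbin-Levinson gives phi_{kk} iteratively:
  phi_{11} = rho(1)
  phi_{kk} = [rho(k) - sum_{j=1..k-1} phi_{k-1,j} rho(k-j)]
            / [1 - sum_{j=1..k-1} phi_{k-1,j} rho(j)],
  phi_{k,j} = phi_{k-1,j} - phi_{kk} phi_{k-1,k-j},  j = 1..k-1.
Step k = 1:
  phi_11 = rho(1) = 0.0772.
Step k = 2:
  phi_22 = [rho(2) - phi_11 rho(1)] / [1 - phi_11 rho(1)] = [0.3473 - (0.0772)(0.0772)] / [1 - (0.0772)(0.0772)]
         = 0.34134016 / 0.99404016 = 0.343387.
  Update: phi_21 = phi_11 - phi_22 phi_11 = 0.0772 - (0.343387)(0.0772) = 0.050691.
Step k = 3:
  phi_33 = [rho(3) - phi_21 rho(2) - phi_22 rho(1)] / [1 - phi_21 rho(1) - phi_22 rho(2)]
    numerator   = -0.2426 - (0.050691)(0.3473) - (0.343387)(0.0772) = -0.28671428
    denominator = 1 - (0.050691)(0.0772) - (0.343387)(0.3473) = 0.87682849
  phi_33 = -0.28671428 / 0.87682849 = -0.327.
Therefore phi_{33} = -0.3270.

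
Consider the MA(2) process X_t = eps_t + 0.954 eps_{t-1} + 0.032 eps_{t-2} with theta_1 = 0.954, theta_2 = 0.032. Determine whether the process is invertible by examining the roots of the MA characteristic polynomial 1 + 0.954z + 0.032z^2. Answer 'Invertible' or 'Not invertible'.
\text{Invertible}

The MA(q) characteristic polynomial is P(z) = 1 + 0.954z + 0.032z^2.
Invertibility requires all roots to lie outside the unit circle, i.e. |z| > 1 for every root.
Set 1 + (0.954) z + (0.032) z^2 = 0, i.e. a z^2 + b z + c = 0 with a = 0.032, b = 0.954, c = 1.
Discriminant D = b^2 - 4ac = (0.954)^2 - 4*(0.032)*1 = 0.910116 - (0.128) = 0.782116.
D >= 0, so the roots are real: z = (-b +/- sqrt(D)) / (2a) = (-0.954 +/- 0.884373) / (0.064).
  z_1 = (-0.954 + 0.884373) / (0.064) = -1.0879,   |z_1| = 1.0879.
  z_2 = (-0.954 - 0.884373) / (0.064) = -28.7246,   |z_2| = 28.7246.
Moduli of all roots: 1.0879, 28.7246.
All moduli strictly greater than 1? Yes.
Verdict: Invertible.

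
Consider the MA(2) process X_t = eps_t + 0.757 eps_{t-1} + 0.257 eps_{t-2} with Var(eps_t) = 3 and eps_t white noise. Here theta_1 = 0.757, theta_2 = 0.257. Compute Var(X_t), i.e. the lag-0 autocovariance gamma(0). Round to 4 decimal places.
\gamma(0) = 4.9173

For an MA(q) process X_t = eps_t + sum_i theta_i eps_{t-i} with
Var(eps_t) = sigma^2, the variance is
  gamma(0) = sigma^2 * (1 + sum_i theta_i^2).
  sum_i theta_i^2 = (0.757)^2 + (0.257)^2 = 0.573049 + 0.066049 = 0.639098.
  gamma(0) = 3 * (1 + 0.639098) = 3 * 1.639098 = 4.917294, which rounds to 4.9173.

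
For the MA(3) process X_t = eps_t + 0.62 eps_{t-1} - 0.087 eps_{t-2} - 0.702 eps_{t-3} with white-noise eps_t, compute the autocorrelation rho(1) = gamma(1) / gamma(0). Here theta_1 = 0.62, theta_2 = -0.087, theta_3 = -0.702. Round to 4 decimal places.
\rho(1) = 0.3327

For an MA(q) process with theta_0 = 1, the autocovariance is
  gamma(k) = sigma^2 * sum_{i=0..q-k} theta_i * theta_{i+k},
and rho(k) = gamma(k) / gamma(0). Sigma^2 cancels.
  numerator   = (1)*(0.62) + (0.62)*(-0.087) + (-0.087)*(-0.702) = 0.627134.
  denominator = (1)^2 + (0.62)^2 + (-0.087)^2 + (-0.702)^2 = 1.884773.
  rho(1) = 0.627134 / 1.884773 = 0.3327.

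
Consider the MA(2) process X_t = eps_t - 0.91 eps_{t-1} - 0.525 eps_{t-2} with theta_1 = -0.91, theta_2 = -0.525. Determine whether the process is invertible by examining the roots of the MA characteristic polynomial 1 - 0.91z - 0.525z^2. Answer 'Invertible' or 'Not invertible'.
\text{Not invertible}

The MA(q) characteristic polynomial is P(z) = 1 - 0.91z - 0.525z^2.
Invertibility requires all roots to lie outside the unit circle, i.e. |z| > 1 for every root.
Set 1 + (-0.91) z + (-0.525) z^2 = 0, i.e. a z^2 + b z + c = 0 with a = -0.525, b = -0.91, c = 1.
Discriminant D = b^2 - 4ac = (-0.91)^2 - 4*(-0.525)*1 = 0.8281 - (-2.1) = 2.9281.
D >= 0, so the roots are real: z = (-b +/- sqrt(D)) / (2a) = (0.91 +/- 1.711169) / (-1.05).
  z_1 = (0.91 + 1.711169) / (-1.05) = -2.4964,   |z_1| = 2.4964.
  z_2 = (0.91 - 1.711169) / (-1.05) = 0.763,   |z_2| = 0.763.
Moduli of all roots: 2.4964, 0.7630.
All moduli strictly greater than 1? No.
Verdict: Not invertible.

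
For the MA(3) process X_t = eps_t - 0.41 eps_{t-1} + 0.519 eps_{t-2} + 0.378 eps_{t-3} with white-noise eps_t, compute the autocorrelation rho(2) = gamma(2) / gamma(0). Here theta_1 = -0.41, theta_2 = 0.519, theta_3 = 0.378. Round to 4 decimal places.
\rho(2) = 0.2303

For an MA(q) process with theta_0 = 1, the autocovariance is
  gamma(k) = sigma^2 * sum_{i=0..q-k} theta_i * theta_{i+k},
and rho(k) = gamma(k) / gamma(0). Sigma^2 cancels.
  numerator   = (1)*(0.519) + (-0.41)*(0.378) = 0.36402.
  denominator = (1)^2 + (-0.41)^2 + (0.519)^2 + (0.378)^2 = 1.580345.
  rho(2) = 0.36402 / 1.580345 = 0.2303.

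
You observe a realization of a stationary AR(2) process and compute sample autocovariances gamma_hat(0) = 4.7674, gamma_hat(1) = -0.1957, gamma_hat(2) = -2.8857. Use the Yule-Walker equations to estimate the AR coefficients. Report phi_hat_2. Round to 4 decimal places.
\hat\phi_{2} = -0.6080

The Yule-Walker equations for an AR(p) process read, in matrix form,
  Gamma_p phi = r_p,   with   (Gamma_p)_{ij} = gamma(|i - j|),
                       (r_p)_i = gamma(i),   i,j = 1..p.
Substitute the sample gammas (Toeplitz matrix and right-hand side of size 2):
  Gamma_p = [[4.7674, -0.1957], [-0.1957, 4.7674]]
  r_p     = [-0.1957, -2.8857]
Written out:
  4.7674 phi_1 - 0.1957 phi_2 = -0.1957
  -0.1957 phi_1 + 4.7674 phi_2 = -2.8857
Solve by Cramer's rule:
  det = gamma(0)^2 - gamma(1)^2 = (4.7674)^2 - (-0.1957)^2 = 22.72810276 - 0.03829849 = 22.68980427
  phi_hat_1 = [gamma(1) gamma(0) - gamma(1) gamma(2)] / det = [(-0.1957)(4.7674) - (-0.1957)(-2.8857)] / 22.68980427 = -1.49771167 / 22.68980427 = -0.066
  phi_hat_2 = [gamma(0) gamma(2) - gamma(1)^2] / det = [(4.7674)(-2.8857) - (-0.1957)^2] / 22.68980427 = -13.79558467 / 22.68980427 = -0.608
So phi_hat = [-0.0660, -0.6080].
Therefore phi_hat_2 = -0.6080.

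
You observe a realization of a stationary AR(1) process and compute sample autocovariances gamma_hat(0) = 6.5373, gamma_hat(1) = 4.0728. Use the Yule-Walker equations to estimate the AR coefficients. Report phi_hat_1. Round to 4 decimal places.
\hat\phi_{1} = 0.6230

The Yule-Walker equations for an AR(p) process read, in matrix form,
  Gamma_p phi = r_p,   with   (Gamma_p)_{ij} = gamma(|i - j|),
                       (r_p)_i = gamma(i),   i,j = 1..p.
Substitute the sample gammas (Toeplitz matrix and right-hand side of size 1):
  Gamma_p = [[6.5373]]
  r_p     = [4.0728]
With p = 1 this is the single equation gamma(0) phi_1 = gamma(1):
  phi_hat_1 = gamma(1) / gamma(0) = 4.0728 / 6.5373 = 0.6230.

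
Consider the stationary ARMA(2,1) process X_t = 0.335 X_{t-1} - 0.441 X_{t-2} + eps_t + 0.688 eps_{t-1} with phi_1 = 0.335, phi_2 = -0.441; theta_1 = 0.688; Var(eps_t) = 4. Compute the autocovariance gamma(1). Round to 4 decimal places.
\gamma(1) = 4.0982

Multiply the model equation by X_{t-k} and take expectations. With theta_0 = psi_0 = 1 and psi_j the MA(infinity) weights, this gives
  gamma(k) - sum_i phi_i gamma(k-i) = c_k,
  c_k = sigma^2 * sum_{j=k..q} theta_j psi_{j-k}   (c_k = 0 for k > q),
using gamma(-m) = gamma(m).
psi-weights needed (psi_j = theta_j + sum_i phi_i psi_{j-i}):
  psi_1 = theta_1 + phi_1 = 0.688 + (0.335) = 1.023
Right-hand sides:
  c_0 = sigma^2 (1 + theta_1 psi_1) = 4 * (1 + (0.688)(1.023)) = 4 * 1.703824 = 6.815296
  c_1 = sigma^2 theta_1 = 4 * (0.688) = 2.752
  c_2 = 0
Equations for k = 0, 1, 2 (AR order 2, c_2 = 0):
  (E0) gamma(0) = phi_1 gamma(1) + phi_2 gamma(2) + c_0
  (E1) gamma(1) = phi_1 gamma(0) + phi_2 gamma(1) + c_1
  (E2) gamma(2) = phi_1 gamma(1) + phi_2 gamma(0)
From (E1): gamma(1) = A gamma(0) + B with
  A = phi_1 / (1 - phi_2) = 0.335 / 1.441 = 0.232477,   B = c_1 / (1 - phi_2) = 2.752 / 1.441 = 1.909785.
Insert (E2) into (E0): gamma(0) (1 - phi_2^2) = phi_1 (1 + phi_2) gamma(1) + c_0.
  phi_1 (1 + phi_2) = (0.335)(0.559) = 0.187265,   1 - phi_2^2 = 0.805519.
Replace gamma(1) by A gamma(0) + B and collect gamma(0):
  gamma(0) [0.805519 - (0.187265)(0.232477)] = (0.187265)(1.909785) + 6.815296
  gamma(0) * 0.761984 = 7.172932
  gamma(0) = 7.172932 / 0.761984 = 9.413493.
  gamma(1) = A gamma(0) + B = (0.232477)(9.413493) + (1.909785) = 4.09821.
Therefore gamma(1) = 4.0982 (to 4 decimal places).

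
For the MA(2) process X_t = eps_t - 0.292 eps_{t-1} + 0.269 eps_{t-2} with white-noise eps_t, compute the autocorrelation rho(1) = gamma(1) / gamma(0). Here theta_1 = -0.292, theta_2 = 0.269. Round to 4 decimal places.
\rho(1) = -0.3201

For an MA(q) process with theta_0 = 1, the autocovariance is
  gamma(k) = sigma^2 * sum_{i=0..q-k} theta_i * theta_{i+k},
and rho(k) = gamma(k) / gamma(0). Sigma^2 cancels.
  numerator   = (1)*(-0.292) + (-0.292)*(0.269) = -0.370548.
  denominator = (1)^2 + (-0.292)^2 + (0.269)^2 = 1.157625.
  rho(1) = -0.370548 / 1.157625 = -0.3201.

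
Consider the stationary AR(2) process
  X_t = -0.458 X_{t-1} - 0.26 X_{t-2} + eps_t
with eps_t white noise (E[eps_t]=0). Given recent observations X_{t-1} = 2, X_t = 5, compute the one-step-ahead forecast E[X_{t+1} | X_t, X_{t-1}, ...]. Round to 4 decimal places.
E[X_{t+1} \mid \mathcal F_t] = -2.8100

For an AR(p) model X_t = c + sum_i phi_i X_{t-i} + eps_t, the
one-step-ahead conditional mean is
  E[X_{t+1} | X_t, ...] = c + sum_i phi_i X_{t+1-i}.
Substitute known values:
  E[X_{t+1} | ...] = (-0.458) * (5) + (-0.26) * (2)
                   = -2.8100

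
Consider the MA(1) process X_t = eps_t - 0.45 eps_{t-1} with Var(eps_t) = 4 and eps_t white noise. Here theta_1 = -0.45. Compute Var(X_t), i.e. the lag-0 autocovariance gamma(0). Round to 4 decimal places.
\gamma(0) = 4.8100

For an MA(q) process X_t = eps_t + sum_i theta_i eps_{t-i} with
Var(eps_t) = sigma^2, the variance is
  gamma(0) = sigma^2 * (1 + sum_i theta_i^2).
  sum_i theta_i^2 = (-0.45)^2 = 0.2025.
  gamma(0) = 4 * (1 + 0.2025) = 4 * 1.2025 = 4.81, which rounds to 4.8100.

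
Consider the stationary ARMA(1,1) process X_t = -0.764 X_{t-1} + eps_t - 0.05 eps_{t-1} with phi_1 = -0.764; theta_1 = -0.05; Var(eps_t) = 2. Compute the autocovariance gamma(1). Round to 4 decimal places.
\gamma(1) = -4.0600

Multiply the model equation by X_{t-k} and take expectations. With theta_0 = psi_0 = 1 and psi_j the MA(infinity) weights, this gives
  gamma(k) - sum_i phi_i gamma(k-i) = c_k,
  c_k = sigma^2 * sum_{j=k..q} theta_j psi_{j-k}   (c_k = 0 for k > q),
using gamma(-m) = gamma(m).
psi-weights needed (psi_j = theta_j + sum_i phi_i psi_{j-i}):
  psi_1 = theta_1 + phi_1 = -0.05 + (-0.764) = -0.814
Right-hand sides:
  c_0 = sigma^2 (1 + theta_1 psi_1) = 2 * (1 + (-0.05)(-0.814)) = 2 * 1.0407 = 2.0814
  c_1 = sigma^2 theta_1 = 2 * (-0.05) = -0.1
  c_2 = 0
Equations for k = 0 and k = 1 (AR order 1):
  gamma(0) = phi_1 gamma(1) + c_0
  gamma(1) = phi_1 gamma(0) + c_1
Substituting the second into the first: gamma(0) (1 - phi_1^2) = c_0 + phi_1 c_1, so
  gamma(0) = (c_0 + phi_1 c_1) / (1 - phi_1^2) = (2.0814 + (-0.764)(-0.1)) / (1 - (-0.764)^2) = 2.1578 / 0.416304 = 5.183231.
  gamma(1) = phi_1 gamma(0) + c_1 = (-0.764)(5.183231) + (-0.1) = -4.059989.
Therefore gamma(1) = -4.0600 (to 4 decimal places).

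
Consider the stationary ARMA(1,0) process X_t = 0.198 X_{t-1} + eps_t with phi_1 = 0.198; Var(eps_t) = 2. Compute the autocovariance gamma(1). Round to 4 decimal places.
\gamma(1) = 0.4122

Multiply the model equation by X_{t-k} and take expectations. With theta_0 = psi_0 = 1 and psi_j the MA(infinity) weights, this gives
  gamma(k) - sum_i phi_i gamma(k-i) = c_k,
  c_k = sigma^2 * sum_{j=k..q} theta_j psi_{j-k}   (c_k = 0 for k > q),
using gamma(-m) = gamma(m).
Pure AR (q = 0): c_0 = sigma^2 = 2, c_k = 0 for k >= 1.
Equations for k = 0 and k = 1 (AR order 1):
  gamma(0) = phi_1 gamma(1) + c_0
  gamma(1) = phi_1 gamma(0) + c_1
Substituting the second into the first: gamma(0) (1 - phi_1^2) = c_0 + phi_1 c_1, so
  gamma(0) = c_0 / (1 - phi_1^2) = 2 / (1 - (0.198)^2) = 2 / 0.960796 = 2.081607.
  gamma(1) = phi_1 gamma(0) = (0.198)(2.081607) = 0.412158.
Therefore gamma(1) = 0.4122 (to 4 decimal places).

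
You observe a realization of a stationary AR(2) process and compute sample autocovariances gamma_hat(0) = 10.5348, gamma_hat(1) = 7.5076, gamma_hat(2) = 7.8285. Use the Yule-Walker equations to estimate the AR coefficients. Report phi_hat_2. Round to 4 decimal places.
\hat\phi_{2} = 0.4780

The Yule-Walker equations for an AR(p) process read, in matrix form,
  Gamma_p phi = r_p,   with   (Gamma_p)_{ij} = gamma(|i - j|),
                       (r_p)_i = gamma(i),   i,j = 1..p.
Substitute the sample gammas (Toeplitz matrix and right-hand side of size 2):
  Gamma_p = [[10.5348, 7.5076], [7.5076, 10.5348]]
  r_p     = [7.5076, 7.8285]
Written out:
  10.5348 phi_1 + 7.5076 phi_2 = 7.5076
  7.5076 phi_1 + 10.5348 phi_2 = 7.8285
Solve by Cramer's rule:
  det = gamma(0)^2 - gamma(1)^2 = (10.5348)^2 - (7.5076)^2 = 110.98201104 - 56.36405776 = 54.61795328
  phi_hat_1 = [gamma(1) gamma(0) - gamma(1) gamma(2)] / det = [(7.5076)(10.5348) - (7.5076)(7.8285)] / 54.61795328 = 20.31781788 / 54.61795328 = 0.372
  phi_hat_2 = [gamma(0) gamma(2) - gamma(1)^2] / det = [(10.5348)(7.8285) - (7.5076)^2] / 54.61795328 = 26.10762404 / 54.61795328 = 0.478
So phi_hat = [0.3720, 0.4780].
Therefore phi_hat_2 = 0.4780.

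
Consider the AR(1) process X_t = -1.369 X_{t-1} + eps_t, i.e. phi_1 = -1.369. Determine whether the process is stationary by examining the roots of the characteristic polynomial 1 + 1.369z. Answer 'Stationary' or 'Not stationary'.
\text{Not stationary}

The AR(p) characteristic polynomial is P(z) = 1 + 1.369z.
Stationarity requires all roots to lie outside the unit circle, i.e. |z| > 1 for every root.
This is linear in z: 1 + (1.369) z = 0  =>  z = -1/(1.369) = -0.73046,  |z| = 0.73046.
Moduli of all roots: 0.7305.
All moduli strictly greater than 1? No.
Verdict: Not stationary.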